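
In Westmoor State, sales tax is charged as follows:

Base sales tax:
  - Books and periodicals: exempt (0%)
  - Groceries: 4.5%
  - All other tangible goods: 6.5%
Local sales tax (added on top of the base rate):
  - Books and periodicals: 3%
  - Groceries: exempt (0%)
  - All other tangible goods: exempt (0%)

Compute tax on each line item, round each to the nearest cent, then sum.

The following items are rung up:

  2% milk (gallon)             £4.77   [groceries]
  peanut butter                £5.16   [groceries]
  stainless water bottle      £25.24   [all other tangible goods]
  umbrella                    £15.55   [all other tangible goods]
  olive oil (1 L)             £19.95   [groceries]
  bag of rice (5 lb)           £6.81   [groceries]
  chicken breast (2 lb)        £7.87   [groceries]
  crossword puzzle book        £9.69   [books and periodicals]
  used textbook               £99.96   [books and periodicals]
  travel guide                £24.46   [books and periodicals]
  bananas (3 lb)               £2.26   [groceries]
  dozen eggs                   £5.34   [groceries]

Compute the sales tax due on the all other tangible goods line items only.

Stainless water bottle £25.24: all other tangible goods → 6.5% + 0% local = 6.5% → £1.64
Umbrella £15.55: all other tangible goods → 6.5% + 0% local = 6.5% → £1.01
Tax on all other tangible goods = £1.64 + £1.01 = £2.65

£2.65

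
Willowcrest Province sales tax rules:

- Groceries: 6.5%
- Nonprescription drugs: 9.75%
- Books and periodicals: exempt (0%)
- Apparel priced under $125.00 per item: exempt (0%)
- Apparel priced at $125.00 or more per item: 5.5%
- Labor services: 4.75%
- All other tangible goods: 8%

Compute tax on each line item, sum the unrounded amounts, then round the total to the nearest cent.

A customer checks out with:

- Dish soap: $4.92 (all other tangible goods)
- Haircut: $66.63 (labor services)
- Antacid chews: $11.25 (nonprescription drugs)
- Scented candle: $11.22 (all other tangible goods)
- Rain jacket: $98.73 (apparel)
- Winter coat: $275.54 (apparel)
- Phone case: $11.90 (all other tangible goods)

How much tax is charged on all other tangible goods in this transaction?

$2.24

Dish soap $4.92: all other tangible goods → 8% → $0.3936
Scented candle $11.22: all other tangible goods → 8% → $0.8976
Phone case $11.90: all other tangible goods → 8% → $0.952
Tax on all other tangible goods: unrounded sum = $2.2432 → $2.24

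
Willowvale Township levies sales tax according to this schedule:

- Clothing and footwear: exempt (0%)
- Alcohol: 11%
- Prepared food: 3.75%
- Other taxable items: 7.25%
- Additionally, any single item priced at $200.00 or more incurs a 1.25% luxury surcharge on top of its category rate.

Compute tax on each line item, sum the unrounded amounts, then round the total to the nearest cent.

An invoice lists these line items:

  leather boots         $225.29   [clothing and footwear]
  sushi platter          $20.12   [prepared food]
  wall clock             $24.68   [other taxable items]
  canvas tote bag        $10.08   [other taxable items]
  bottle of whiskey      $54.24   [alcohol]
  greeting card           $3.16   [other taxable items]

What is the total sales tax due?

$12.29

Leather boots $225.29: clothing and footwear → 0% + 1.25% surcharge = 1.25% → $2.816125
Sushi platter $20.12: prepared food → 3.75% → $0.7545
Wall clock $24.68: other taxable items → 7.25% → $1.7893
Canvas tote bag $10.08: other taxable items → 7.25% → $0.7308
Bottle of whiskey $54.24: alcohol → 11% → $5.9664
Greeting card $3.16: other taxable items → 7.25% → $0.2291
Unrounded tax sum = $12.286225 → $12.29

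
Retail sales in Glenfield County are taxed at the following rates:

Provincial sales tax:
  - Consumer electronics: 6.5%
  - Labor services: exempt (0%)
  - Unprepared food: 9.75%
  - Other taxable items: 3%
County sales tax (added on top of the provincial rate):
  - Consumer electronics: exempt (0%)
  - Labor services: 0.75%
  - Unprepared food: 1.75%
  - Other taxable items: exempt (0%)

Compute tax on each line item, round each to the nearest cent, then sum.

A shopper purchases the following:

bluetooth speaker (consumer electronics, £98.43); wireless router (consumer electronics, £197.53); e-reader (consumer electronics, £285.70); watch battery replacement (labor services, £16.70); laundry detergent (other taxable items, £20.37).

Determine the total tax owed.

Bluetooth speaker £98.43: consumer electronics → 6.5% + 0% county = 6.5% → £6.40
Wireless router £197.53: consumer electronics → 6.5% + 0% county = 6.5% → £12.84
E-reader £285.70: consumer electronics → 6.5% + 0% county = 6.5% → £18.57
Watch battery replacement £16.70: labor services → 0% + 0.75% county = 0.75% → £0.13
Laundry detergent £20.37: other taxable items → 3% + 0% county = 3% → £0.61
Total tax = £6.40 + £12.84 + £18.57 + £0.13 + £0.61 = £38.55

£38.55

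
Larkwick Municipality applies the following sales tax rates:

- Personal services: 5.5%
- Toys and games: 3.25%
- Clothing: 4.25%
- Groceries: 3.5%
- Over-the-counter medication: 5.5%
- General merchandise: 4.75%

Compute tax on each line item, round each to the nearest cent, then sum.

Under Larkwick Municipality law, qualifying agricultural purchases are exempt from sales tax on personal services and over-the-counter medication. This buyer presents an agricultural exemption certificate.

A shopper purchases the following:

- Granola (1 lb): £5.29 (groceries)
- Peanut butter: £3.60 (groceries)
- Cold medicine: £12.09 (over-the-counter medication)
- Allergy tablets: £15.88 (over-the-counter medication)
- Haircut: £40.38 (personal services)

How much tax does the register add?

Granola (1 lb) £5.29: groceries → 3.5% → £0.19
Peanut butter £3.60: groceries → 3.5% → £0.13
Cold medicine £12.09: over-the-counter medication, buyer-exempt → 0% → £0.00
Allergy tablets £15.88: over-the-counter medication, buyer-exempt → 0% → £0.00
Haircut £40.38: personal services, buyer-exempt → 0% → £0.00
Total tax = £0.19 + £0.13 = £0.32

£0.32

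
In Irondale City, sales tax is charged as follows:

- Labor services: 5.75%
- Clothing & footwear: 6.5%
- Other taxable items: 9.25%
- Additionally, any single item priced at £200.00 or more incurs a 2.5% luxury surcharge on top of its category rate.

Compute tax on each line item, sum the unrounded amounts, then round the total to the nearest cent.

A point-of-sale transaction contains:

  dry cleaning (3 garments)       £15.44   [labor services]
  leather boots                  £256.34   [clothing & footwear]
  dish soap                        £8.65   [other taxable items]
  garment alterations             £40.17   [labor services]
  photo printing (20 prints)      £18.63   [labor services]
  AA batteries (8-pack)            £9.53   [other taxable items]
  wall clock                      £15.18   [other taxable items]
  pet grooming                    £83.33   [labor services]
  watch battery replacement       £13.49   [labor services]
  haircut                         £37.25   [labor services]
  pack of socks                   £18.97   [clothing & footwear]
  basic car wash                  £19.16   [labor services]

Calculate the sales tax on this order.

£40.47

Dry cleaning (3 garments) £15.44: labor services → 5.75% → £0.8878
Leather boots £256.34: clothing & footwear → 6.5% + 2.5% surcharge = 9% → £23.0706
Dish soap £8.65: other taxable items → 9.25% → £0.800125
Garment alterations £40.17: labor services → 5.75% → £2.309775
Photo printing (20 prints) £18.63: labor services → 5.75% → £1.071225
AA batteries (8-pack) £9.53: other taxable items → 9.25% → £0.881525
Wall clock £15.18: other taxable items → 9.25% → £1.40415
Pet grooming £83.33: labor services → 5.75% → £4.791475
Watch battery replacement £13.49: labor services → 5.75% → £0.775675
Haircut £37.25: labor services → 5.75% → £2.141875
Pack of socks £18.97: clothing & footwear → 6.5% → £1.23305
Basic car wash £19.16: labor services → 5.75% → £1.1017
Unrounded tax sum = £40.468975 → £40.47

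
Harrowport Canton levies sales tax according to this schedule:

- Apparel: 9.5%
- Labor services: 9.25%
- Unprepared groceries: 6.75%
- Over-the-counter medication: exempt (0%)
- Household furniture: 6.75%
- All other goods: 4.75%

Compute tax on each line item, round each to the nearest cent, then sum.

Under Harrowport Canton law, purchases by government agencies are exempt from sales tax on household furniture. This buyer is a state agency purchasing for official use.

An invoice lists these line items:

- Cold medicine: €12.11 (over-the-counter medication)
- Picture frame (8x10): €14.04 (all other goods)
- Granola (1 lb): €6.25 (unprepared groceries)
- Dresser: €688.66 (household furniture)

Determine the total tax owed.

Cold medicine €12.11: over-the-counter medication → 0% → €0.00
Picture frame (8x10) €14.04: all other goods → 4.75% → €0.67
Granola (1 lb) €6.25: unprepared groceries → 6.75% → €0.42
Dresser €688.66: household furniture, buyer-exempt → 0% → €0.00
Total tax = €0.67 + €0.42 = €1.09

€1.09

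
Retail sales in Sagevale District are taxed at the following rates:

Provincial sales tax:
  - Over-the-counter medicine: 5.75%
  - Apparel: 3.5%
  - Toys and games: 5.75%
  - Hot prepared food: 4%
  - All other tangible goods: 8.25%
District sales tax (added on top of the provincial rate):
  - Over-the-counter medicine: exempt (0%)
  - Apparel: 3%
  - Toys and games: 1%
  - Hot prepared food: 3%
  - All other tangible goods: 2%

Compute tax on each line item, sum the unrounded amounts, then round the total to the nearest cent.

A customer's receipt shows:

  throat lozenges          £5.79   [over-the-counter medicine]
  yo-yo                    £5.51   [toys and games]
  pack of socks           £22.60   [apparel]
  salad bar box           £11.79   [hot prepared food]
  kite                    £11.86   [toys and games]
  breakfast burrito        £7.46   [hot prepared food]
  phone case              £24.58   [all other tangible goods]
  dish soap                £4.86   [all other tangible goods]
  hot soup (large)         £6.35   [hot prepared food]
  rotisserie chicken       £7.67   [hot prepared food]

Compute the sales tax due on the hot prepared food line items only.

£2.33

Salad bar box £11.79: hot prepared food → 4% + 3% district = 7% → £0.8253
Breakfast burrito £7.46: hot prepared food → 4% + 3% district = 7% → £0.5222
Hot soup (large) £6.35: hot prepared food → 4% + 3% district = 7% → £0.4445
Rotisserie chicken £7.67: hot prepared food → 4% + 3% district = 7% → £0.5369
Tax on hot prepared food: unrounded sum = £2.3289 → £2.33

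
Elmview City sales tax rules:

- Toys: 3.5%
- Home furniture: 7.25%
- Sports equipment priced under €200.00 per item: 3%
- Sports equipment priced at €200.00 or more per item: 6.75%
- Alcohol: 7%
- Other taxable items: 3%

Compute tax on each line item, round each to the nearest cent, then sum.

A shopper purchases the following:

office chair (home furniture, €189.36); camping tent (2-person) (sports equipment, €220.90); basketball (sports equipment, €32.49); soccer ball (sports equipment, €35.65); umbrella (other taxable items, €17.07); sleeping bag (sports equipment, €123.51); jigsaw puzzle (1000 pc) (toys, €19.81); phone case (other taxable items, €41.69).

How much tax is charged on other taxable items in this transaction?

€1.76

Umbrella €17.07: other taxable items → 3% → €0.51
Phone case €41.69: other taxable items → 3% → €1.25
Tax on other taxable items = €0.51 + €1.25 = €1.76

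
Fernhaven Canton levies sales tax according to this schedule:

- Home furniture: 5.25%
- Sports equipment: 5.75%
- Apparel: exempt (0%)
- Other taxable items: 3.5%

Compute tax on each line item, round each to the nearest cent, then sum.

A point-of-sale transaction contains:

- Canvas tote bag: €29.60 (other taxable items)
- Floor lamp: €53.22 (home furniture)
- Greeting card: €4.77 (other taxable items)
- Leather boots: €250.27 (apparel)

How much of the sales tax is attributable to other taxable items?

€1.21

Canvas tote bag €29.60: other taxable items → 3.5% → €1.04
Greeting card €4.77: other taxable items → 3.5% → €0.17
Tax on other taxable items = €1.04 + €0.17 = €1.21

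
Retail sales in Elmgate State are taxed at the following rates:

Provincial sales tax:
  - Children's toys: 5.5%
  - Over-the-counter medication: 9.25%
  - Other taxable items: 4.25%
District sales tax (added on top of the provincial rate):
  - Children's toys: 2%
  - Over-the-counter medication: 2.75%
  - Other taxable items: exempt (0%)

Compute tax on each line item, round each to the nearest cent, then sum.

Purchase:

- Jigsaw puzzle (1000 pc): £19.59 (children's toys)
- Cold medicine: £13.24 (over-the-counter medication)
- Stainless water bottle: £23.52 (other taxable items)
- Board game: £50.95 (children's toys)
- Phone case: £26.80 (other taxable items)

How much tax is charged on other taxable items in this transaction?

£2.14

Stainless water bottle £23.52: other taxable items → 4.25% + 0% district = 4.25% → £1.00
Phone case £26.80: other taxable items → 4.25% + 0% district = 4.25% → £1.14
Tax on other taxable items = £1.00 + £1.14 = £2.14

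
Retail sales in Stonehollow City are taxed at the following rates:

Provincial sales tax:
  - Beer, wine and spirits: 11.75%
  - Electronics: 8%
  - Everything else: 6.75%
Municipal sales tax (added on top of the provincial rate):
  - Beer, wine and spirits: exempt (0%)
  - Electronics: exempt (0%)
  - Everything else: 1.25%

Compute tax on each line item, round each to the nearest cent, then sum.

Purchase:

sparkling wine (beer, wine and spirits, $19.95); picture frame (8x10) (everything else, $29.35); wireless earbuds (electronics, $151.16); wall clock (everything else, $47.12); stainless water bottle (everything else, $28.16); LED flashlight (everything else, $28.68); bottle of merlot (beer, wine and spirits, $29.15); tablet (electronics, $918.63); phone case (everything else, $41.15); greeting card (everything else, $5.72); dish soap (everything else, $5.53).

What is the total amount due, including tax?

$1410.80

Sparkling wine $19.95: beer, wine and spirits → 11.75% + 0% municipal = 11.75% → $2.34
Picture frame (8x10) $29.35: everything else → 6.75% + 1.25% municipal = 8% → $2.35
Wireless earbuds $151.16: electronics → 8% + 0% municipal = 8% → $12.09
Wall clock $47.12: everything else → 6.75% + 1.25% municipal = 8% → $3.77
Stainless water bottle $28.16: everything else → 6.75% + 1.25% municipal = 8% → $2.25
LED flashlight $28.68: everything else → 6.75% + 1.25% municipal = 8% → $2.29
Bottle of merlot $29.15: beer, wine and spirits → 11.75% + 0% municipal = 11.75% → $3.43
Tablet $918.63: electronics → 8% + 0% municipal = 8% → $73.49
Phone case $41.15: everything else → 6.75% + 1.25% municipal = 8% → $3.29
Greeting card $5.72: everything else → 6.75% + 1.25% municipal = 8% → $0.46
Dish soap $5.53: everything else → 6.75% + 1.25% municipal = 8% → $0.44
Subtotal = $1304.60; tax = $106.20; total due = $1410.80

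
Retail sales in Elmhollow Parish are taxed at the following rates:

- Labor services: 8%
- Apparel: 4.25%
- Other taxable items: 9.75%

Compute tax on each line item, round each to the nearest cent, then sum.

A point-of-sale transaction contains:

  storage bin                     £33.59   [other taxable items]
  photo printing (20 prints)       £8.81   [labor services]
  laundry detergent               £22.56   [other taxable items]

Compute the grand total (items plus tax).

Storage bin £33.59: other taxable items → 9.75% → £3.28
Photo printing (20 prints) £8.81: labor services → 8% → £0.70
Laundry detergent £22.56: other taxable items → 9.75% → £2.20
Subtotal = £64.96; tax = £6.18; total due = £71.14

£71.14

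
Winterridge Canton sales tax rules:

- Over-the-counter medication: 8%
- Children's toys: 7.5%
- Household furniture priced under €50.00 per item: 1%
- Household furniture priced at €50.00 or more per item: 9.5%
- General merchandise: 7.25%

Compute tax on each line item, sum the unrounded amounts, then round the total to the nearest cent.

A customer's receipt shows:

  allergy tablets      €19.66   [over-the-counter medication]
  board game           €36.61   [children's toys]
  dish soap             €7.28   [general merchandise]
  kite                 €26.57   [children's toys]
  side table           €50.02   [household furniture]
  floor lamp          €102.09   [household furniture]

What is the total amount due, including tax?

Allergy tablets €19.66: over-the-counter medication → 8% → €1.5728
Board game €36.61: children's toys → 7.5% → €2.74575
Dish soap €7.28: general merchandise → 7.25% → €0.5278
Kite €26.57: children's toys → 7.5% → €1.99275
Side table €50.02: household furniture, €50.00 or more → 9.5% → €4.7519
Floor lamp €102.09: household furniture, €50.00 or more → 9.5% → €9.69855
Subtotal = €242.23; unrounded tax = €21.28955 → €21.29; total due = €263.52

€263.52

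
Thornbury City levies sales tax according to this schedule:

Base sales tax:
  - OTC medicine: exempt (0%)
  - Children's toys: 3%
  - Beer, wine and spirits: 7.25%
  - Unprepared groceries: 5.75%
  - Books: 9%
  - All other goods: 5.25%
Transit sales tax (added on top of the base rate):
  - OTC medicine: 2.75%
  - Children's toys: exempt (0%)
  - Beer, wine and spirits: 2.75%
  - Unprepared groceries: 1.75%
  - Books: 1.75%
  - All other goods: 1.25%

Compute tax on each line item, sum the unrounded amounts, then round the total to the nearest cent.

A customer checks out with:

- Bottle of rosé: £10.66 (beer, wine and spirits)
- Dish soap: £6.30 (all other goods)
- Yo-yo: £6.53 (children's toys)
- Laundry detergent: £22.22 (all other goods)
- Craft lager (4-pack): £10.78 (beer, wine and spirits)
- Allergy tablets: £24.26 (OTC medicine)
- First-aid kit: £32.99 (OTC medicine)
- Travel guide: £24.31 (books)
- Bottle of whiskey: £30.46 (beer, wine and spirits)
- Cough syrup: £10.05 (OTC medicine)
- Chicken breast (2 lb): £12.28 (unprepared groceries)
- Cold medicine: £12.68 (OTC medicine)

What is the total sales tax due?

Bottle of rosé £10.66: beer, wine and spirits → 7.25% + 2.75% transit = 10% → £1.066
Dish soap £6.30: all other goods → 5.25% + 1.25% transit = 6.5% → £0.4095
Yo-yo £6.53: children's toys → 3% + 0% transit = 3% → £0.1959
Laundry detergent £22.22: all other goods → 5.25% + 1.25% transit = 6.5% → £1.4443
Craft lager (4-pack) £10.78: beer, wine and spirits → 7.25% + 2.75% transit = 10% → £1.078
Allergy tablets £24.26: OTC medicine → 0% + 2.75% transit = 2.75% → £0.66715
First-aid kit £32.99: OTC medicine → 0% + 2.75% transit = 2.75% → £0.907225
Travel guide £24.31: books → 9% + 1.75% transit = 10.75% → £2.613325
Bottle of whiskey £30.46: beer, wine and spirits → 7.25% + 2.75% transit = 10% → £3.046
Cough syrup £10.05: OTC medicine → 0% + 2.75% transit = 2.75% → £0.276375
Chicken breast (2 lb) £12.28: unprepared groceries → 5.75% + 1.75% transit = 7.5% → £0.921
Cold medicine £12.68: OTC medicine → 0% + 2.75% transit = 2.75% → £0.3487
Unrounded tax sum = £12.973475 → £12.97

£12.97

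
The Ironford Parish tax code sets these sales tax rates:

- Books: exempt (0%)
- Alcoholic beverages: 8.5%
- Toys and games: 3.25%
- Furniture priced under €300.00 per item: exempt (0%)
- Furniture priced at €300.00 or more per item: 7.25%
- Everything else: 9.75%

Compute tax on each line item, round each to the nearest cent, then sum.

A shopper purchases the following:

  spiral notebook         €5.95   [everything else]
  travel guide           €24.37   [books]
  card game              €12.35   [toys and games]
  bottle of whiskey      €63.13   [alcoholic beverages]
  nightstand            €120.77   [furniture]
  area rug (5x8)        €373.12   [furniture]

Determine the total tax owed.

Spiral notebook €5.95: everything else → 9.75% → €0.58
Travel guide €24.37: books → 0% → €0.00
Card game €12.35: toys and games → 3.25% → €0.40
Bottle of whiskey €63.13: alcoholic beverages → 8.5% → €5.37
Nightstand €120.77: furniture, under €300.00 → 0% → €0.00
Area rug (5x8) €373.12: furniture, €300.00 or more → 7.25% → €27.05
Total tax = €0.58 + €0.40 + €5.37 + €27.05 = €33.40

€33.40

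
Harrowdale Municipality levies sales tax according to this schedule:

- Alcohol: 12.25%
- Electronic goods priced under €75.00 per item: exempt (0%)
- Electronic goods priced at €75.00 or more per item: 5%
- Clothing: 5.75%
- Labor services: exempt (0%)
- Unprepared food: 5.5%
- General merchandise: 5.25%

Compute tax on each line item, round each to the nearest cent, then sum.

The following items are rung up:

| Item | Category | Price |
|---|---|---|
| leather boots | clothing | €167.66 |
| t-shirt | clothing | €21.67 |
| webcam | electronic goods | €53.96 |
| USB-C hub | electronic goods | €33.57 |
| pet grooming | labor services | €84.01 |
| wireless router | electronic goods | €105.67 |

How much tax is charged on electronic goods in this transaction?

Webcam €53.96: electronic goods, under €75.00 → 0% → €0.00
USB-C hub €33.57: electronic goods, under €75.00 → 0% → €0.00
Wireless router €105.67: electronic goods, €75.00 or more → 5% → €5.28
Tax on electronic goods = €0.00 + €0.00 + €5.28 = €5.28

€5.28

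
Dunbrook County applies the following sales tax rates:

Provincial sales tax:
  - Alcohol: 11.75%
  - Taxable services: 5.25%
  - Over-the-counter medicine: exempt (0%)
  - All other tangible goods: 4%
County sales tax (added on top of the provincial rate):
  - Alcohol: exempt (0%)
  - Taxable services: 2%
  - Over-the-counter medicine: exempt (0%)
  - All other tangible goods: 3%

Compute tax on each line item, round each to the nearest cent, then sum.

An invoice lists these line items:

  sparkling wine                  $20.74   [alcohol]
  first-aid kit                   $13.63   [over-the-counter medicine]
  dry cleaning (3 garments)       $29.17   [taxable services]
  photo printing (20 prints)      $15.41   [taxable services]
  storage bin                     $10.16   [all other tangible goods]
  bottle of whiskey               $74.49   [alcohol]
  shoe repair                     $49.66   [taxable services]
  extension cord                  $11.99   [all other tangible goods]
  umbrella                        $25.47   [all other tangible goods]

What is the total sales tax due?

$21.35

Sparkling wine $20.74: alcohol → 11.75% + 0% county = 11.75% → $2.44
First-aid kit $13.63: over-the-counter medicine → 0% + 0% county = 0% → $0.00
Dry cleaning (3 garments) $29.17: taxable services → 5.25% + 2% county = 7.25% → $2.11
Photo printing (20 prints) $15.41: taxable services → 5.25% + 2% county = 7.25% → $1.12
Storage bin $10.16: all other tangible goods → 4% + 3% county = 7% → $0.71
Bottle of whiskey $74.49: alcohol → 11.75% + 0% county = 11.75% → $8.75
Shoe repair $49.66: taxable services → 5.25% + 2% county = 7.25% → $3.60
Extension cord $11.99: all other tangible goods → 4% + 3% county = 7% → $0.84
Umbrella $25.47: all other tangible goods → 4% + 3% county = 7% → $1.78
Total tax = $2.44 + $2.11 + $1.12 + $0.71 + $8.75 + $3.60 + $0.84 + $1.78 = $21.35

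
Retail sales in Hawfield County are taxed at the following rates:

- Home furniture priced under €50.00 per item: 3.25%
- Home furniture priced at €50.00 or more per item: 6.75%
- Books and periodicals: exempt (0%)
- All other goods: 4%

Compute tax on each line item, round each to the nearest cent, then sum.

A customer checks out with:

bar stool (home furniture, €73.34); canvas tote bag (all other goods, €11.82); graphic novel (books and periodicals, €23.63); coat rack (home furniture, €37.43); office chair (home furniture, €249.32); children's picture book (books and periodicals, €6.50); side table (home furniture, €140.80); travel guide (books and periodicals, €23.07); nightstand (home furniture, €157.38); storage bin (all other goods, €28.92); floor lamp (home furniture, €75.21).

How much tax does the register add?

Bar stool €73.34: home furniture, €50.00 or more → 6.75% → €4.95
Canvas tote bag €11.82: all other goods → 4% → €0.47
Graphic novel €23.63: books and periodicals → 0% → €0.00
Coat rack €37.43: home furniture, under €50.00 → 3.25% → €1.22
Office chair €249.32: home furniture, €50.00 or more → 6.75% → €16.83
Children's picture book €6.50: books and periodicals → 0% → €0.00
Side table €140.80: home furniture, €50.00 or more → 6.75% → €9.50
Travel guide €23.07: books and periodicals → 0% → €0.00
Nightstand €157.38: home furniture, €50.00 or more → 6.75% → €10.62
Storage bin €28.92: all other goods → 4% → €1.16
Floor lamp €75.21: home furniture, €50.00 or more → 6.75% → €5.08
Total tax = €4.95 + €0.47 + €1.22 + €16.83 + €9.50 + €10.62 + €1.16 + €5.08 = €49.83

€49.83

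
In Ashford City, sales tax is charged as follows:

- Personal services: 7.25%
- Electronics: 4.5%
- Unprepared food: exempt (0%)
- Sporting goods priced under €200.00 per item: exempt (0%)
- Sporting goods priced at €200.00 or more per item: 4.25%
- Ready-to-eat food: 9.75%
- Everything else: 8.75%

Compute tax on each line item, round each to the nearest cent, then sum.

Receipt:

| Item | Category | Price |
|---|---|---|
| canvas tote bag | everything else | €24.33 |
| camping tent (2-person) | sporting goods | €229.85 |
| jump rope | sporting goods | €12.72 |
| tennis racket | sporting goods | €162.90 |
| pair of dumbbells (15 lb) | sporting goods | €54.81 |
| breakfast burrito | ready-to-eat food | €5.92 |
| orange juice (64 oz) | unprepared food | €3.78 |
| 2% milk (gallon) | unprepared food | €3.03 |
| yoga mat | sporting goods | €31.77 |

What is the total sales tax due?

Canvas tote bag €24.33: everything else → 8.75% → €2.13
Camping tent (2-person) €229.85: sporting goods, €200.00 or more → 4.25% → €9.77
Jump rope €12.72: sporting goods, under €200.00 → 0% → €0.00
Tennis racket €162.90: sporting goods, under €200.00 → 0% → €0.00
Pair of dumbbells (15 lb) €54.81: sporting goods, under €200.00 → 0% → €0.00
Breakfast burrito €5.92: ready-to-eat food → 9.75% → €0.58
Orange juice (64 oz) €3.78: unprepared food → 0% → €0.00
2% milk (gallon) €3.03: unprepared food → 0% → €0.00
Yoga mat €31.77: sporting goods, under €200.00 → 0% → €0.00
Total tax = €2.13 + €9.77 + €0.58 = €12.48

€12.48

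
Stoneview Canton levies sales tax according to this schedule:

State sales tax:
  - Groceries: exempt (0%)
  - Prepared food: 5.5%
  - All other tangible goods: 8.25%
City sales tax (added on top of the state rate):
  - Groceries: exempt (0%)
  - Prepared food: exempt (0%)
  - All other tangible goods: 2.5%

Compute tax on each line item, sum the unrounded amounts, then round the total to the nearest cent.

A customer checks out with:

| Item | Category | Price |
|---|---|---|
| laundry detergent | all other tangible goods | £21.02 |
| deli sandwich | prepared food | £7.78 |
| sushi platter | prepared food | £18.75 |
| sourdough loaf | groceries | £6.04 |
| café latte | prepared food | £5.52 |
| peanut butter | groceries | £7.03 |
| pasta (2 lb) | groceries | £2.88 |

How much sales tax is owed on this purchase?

£4.02

Laundry detergent £21.02: all other tangible goods → 8.25% + 2.5% city = 10.75% → £2.25965
Deli sandwich £7.78: prepared food → 5.5% + 0% city = 5.5% → £0.4279
Sushi platter £18.75: prepared food → 5.5% + 0% city = 5.5% → £1.03125
Sourdough loaf £6.04: groceries → 0% + 0% city = 0% → £0.00
Café latte £5.52: prepared food → 5.5% + 0% city = 5.5% → £0.3036
Peanut butter £7.03: groceries → 0% + 0% city = 0% → £0.00
Pasta (2 lb) £2.88: groceries → 0% + 0% city = 0% → £0.00
Unrounded tax sum = £4.0224 → £4.02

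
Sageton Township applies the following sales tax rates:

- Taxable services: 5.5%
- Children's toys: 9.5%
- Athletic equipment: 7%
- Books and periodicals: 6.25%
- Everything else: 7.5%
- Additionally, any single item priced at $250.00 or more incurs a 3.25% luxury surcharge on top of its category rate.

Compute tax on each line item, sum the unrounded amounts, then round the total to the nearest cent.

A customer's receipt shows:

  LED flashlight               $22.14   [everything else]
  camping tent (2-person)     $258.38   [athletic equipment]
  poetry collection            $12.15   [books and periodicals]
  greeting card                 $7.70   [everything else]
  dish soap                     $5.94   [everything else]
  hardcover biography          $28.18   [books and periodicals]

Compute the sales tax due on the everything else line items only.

LED flashlight $22.14: everything else → 7.5% → $1.6605
Greeting card $7.70: everything else → 7.5% → $0.5775
Dish soap $5.94: everything else → 7.5% → $0.4455
Tax on everything else: unrounded sum = $2.6835 → $2.68

$2.68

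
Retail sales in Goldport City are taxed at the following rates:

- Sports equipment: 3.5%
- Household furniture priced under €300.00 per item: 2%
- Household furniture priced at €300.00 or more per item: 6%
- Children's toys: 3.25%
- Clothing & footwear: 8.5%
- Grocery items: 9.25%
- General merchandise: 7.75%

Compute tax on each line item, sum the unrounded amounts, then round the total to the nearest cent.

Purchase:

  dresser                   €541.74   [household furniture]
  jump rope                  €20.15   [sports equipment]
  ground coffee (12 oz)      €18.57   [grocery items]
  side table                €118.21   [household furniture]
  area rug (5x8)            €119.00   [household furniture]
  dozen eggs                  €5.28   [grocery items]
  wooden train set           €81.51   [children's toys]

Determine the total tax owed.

€42.81

Dresser €541.74: household furniture, €300.00 or more → 6% → €32.5044
Jump rope €20.15: sports equipment → 3.5% → €0.70525
Ground coffee (12 oz) €18.57: grocery items → 9.25% → €1.717725
Side table €118.21: household furniture, under €300.00 → 2% → €2.3642
Area rug (5x8) €119.00: household furniture, under €300.00 → 2% → €2.38
Dozen eggs €5.28: grocery items → 9.25% → €0.4884
Wooden train set €81.51: children's toys → 3.25% → €2.649075
Unrounded tax sum = €42.80905 → €42.81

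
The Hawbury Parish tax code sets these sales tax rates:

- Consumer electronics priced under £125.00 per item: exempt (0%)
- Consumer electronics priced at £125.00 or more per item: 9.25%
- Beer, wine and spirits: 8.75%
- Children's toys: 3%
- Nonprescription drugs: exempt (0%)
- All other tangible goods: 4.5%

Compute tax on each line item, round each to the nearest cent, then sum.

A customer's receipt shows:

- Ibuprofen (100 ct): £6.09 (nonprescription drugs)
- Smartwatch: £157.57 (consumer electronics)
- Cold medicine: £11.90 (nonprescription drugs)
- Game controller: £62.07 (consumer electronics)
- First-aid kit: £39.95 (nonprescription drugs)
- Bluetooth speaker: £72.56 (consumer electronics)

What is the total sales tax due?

Ibuprofen (100 ct) £6.09: nonprescription drugs → 0% → £0.00
Smartwatch £157.57: consumer electronics, £125.00 or more → 9.25% → £14.58
Cold medicine £11.90: nonprescription drugs → 0% → £0.00
Game controller £62.07: consumer electronics, under £125.00 → 0% → £0.00
First-aid kit £39.95: nonprescription drugs → 0% → £0.00
Bluetooth speaker £72.56: consumer electronics, under £125.00 → 0% → £0.00
Total tax = £14.58

£14.58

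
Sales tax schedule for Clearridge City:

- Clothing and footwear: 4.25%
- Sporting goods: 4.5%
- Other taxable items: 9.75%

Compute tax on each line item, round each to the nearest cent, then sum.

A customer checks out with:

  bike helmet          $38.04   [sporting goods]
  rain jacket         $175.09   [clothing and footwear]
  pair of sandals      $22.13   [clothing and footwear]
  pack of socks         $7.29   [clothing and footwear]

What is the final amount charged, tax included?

$252.95

Bike helmet $38.04: sporting goods → 4.5% → $1.71
Rain jacket $175.09: clothing and footwear → 4.25% → $7.44
Pair of sandals $22.13: clothing and footwear → 4.25% → $0.94
Pack of socks $7.29: clothing and footwear → 4.25% → $0.31
Subtotal = $242.55; tax = $10.40; total due = $252.95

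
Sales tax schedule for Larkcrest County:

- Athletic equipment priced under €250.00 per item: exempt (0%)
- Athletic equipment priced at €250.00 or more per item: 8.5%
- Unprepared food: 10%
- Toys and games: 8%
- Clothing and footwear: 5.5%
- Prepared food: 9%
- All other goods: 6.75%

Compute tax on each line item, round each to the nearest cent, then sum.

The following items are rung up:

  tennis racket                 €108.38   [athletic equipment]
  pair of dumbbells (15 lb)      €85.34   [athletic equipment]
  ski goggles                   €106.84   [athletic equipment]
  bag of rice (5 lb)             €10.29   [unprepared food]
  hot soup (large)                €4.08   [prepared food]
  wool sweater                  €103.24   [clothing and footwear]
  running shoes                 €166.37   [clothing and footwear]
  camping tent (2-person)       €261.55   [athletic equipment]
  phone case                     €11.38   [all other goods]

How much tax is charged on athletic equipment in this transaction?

Tennis racket €108.38: athletic equipment, under €250.00 → 0% → €0.00
Pair of dumbbells (15 lb) €85.34: athletic equipment, under €250.00 → 0% → €0.00
Ski goggles €106.84: athletic equipment, under €250.00 → 0% → €0.00
Camping tent (2-person) €261.55: athletic equipment, €250.00 or more → 8.5% → €22.23
Tax on athletic equipment = €0.00 + €0.00 + €0.00 + €22.23 = €22.23

€22.23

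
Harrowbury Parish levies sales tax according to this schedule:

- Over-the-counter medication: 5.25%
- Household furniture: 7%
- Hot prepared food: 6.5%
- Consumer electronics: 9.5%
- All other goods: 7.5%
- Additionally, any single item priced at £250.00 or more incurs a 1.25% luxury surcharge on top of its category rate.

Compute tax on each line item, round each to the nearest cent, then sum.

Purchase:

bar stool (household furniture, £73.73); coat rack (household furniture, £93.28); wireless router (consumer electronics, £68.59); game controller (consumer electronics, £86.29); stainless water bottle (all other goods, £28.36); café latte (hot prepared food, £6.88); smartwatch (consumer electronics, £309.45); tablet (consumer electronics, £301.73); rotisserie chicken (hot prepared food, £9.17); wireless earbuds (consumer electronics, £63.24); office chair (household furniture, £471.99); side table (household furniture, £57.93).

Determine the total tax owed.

Bar stool £73.73: household furniture → 7% → £5.16
Coat rack £93.28: household furniture → 7% → £6.53
Wireless router £68.59: consumer electronics → 9.5% → £6.52
Game controller £86.29: consumer electronics → 9.5% → £8.20
Stainless water bottle £28.36: all other goods → 7.5% → £2.13
Café latte £6.88: hot prepared food → 6.5% → £0.45
Smartwatch £309.45: consumer electronics → 9.5% + 1.25% surcharge = 10.75% → £33.27
Tablet £301.73: consumer electronics → 9.5% + 1.25% surcharge = 10.75% → £32.44
Rotisserie chicken £9.17: hot prepared food → 6.5% → £0.60
Wireless earbuds £63.24: consumer electronics → 9.5% → £6.01
Office chair £471.99: household furniture → 7% + 1.25% surcharge = 8.25% → £38.94
Side table £57.93: household furniture → 7% → £4.06
Total tax = £5.16 + £6.53 + £6.52 + £8.20 + £2.13 + £0.45 + £33.27 + £32.44 + £0.60 + £6.01 + £38.94 + £4.06 = £144.31

£144.31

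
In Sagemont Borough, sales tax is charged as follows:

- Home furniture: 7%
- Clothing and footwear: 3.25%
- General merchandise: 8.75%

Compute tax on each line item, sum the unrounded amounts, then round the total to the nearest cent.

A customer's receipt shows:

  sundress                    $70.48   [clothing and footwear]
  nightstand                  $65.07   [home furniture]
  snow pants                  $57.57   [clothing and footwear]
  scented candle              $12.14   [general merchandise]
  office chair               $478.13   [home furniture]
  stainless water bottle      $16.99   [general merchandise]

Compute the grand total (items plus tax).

$745.11

Sundress $70.48: clothing and footwear → 3.25% → $2.2906
Nightstand $65.07: home furniture → 7% → $4.5549
Snow pants $57.57: clothing and footwear → 3.25% → $1.871025
Scented candle $12.14: general merchandise → 8.75% → $1.06225
Office chair $478.13: home furniture → 7% → $33.4691
Stainless water bottle $16.99: general merchandise → 8.75% → $1.486625
Subtotal = $700.38; unrounded tax = $44.7345 → $44.73; total due = $745.11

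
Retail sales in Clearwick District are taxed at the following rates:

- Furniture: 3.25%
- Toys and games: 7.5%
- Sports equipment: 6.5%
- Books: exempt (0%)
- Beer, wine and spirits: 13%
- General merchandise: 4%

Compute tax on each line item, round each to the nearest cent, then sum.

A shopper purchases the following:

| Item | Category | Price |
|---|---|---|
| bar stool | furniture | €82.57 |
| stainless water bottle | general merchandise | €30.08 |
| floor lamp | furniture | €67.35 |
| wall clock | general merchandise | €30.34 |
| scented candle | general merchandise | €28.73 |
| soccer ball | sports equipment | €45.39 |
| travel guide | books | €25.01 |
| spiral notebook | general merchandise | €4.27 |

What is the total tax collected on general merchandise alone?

€3.73

Stainless water bottle €30.08: general merchandise → 4% → €1.20
Wall clock €30.34: general merchandise → 4% → €1.21
Scented candle €28.73: general merchandise → 4% → €1.15
Spiral notebook €4.27: general merchandise → 4% → €0.17
Tax on general merchandise = €1.20 + €1.21 + €1.15 + €0.17 = €3.73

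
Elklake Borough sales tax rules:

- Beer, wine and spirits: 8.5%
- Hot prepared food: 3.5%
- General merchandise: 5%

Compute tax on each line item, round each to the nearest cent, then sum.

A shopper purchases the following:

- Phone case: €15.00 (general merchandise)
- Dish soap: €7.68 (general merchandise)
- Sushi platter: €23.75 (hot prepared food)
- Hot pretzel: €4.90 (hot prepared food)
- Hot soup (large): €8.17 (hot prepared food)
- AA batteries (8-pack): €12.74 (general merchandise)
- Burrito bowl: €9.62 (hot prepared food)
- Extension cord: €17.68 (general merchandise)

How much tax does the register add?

€4.28

Phone case €15.00: general merchandise → 5% → €0.75
Dish soap €7.68: general merchandise → 5% → €0.38
Sushi platter €23.75: hot prepared food → 3.5% → €0.83
Hot pretzel €4.90: hot prepared food → 3.5% → €0.17
Hot soup (large) €8.17: hot prepared food → 3.5% → €0.29
AA batteries (8-pack) €12.74: general merchandise → 5% → €0.64
Burrito bowl €9.62: hot prepared food → 3.5% → €0.34
Extension cord €17.68: general merchandise → 5% → €0.88
Total tax = €0.75 + €0.38 + €0.83 + €0.17 + €0.29 + €0.64 + €0.34 + €0.88 = €4.28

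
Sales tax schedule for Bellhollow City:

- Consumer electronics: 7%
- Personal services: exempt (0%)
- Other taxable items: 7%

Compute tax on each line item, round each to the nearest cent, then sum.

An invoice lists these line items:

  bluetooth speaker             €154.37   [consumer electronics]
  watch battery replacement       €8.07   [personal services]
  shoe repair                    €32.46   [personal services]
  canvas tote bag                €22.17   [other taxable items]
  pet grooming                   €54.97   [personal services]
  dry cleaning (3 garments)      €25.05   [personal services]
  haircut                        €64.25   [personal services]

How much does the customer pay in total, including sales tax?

€373.70

Bluetooth speaker €154.37: consumer electronics → 7% → €10.81
Watch battery replacement €8.07: personal services → 0% → €0.00
Shoe repair €32.46: personal services → 0% → €0.00
Canvas tote bag €22.17: other taxable items → 7% → €1.55
Pet grooming €54.97: personal services → 0% → €0.00
Dry cleaning (3 garments) €25.05: personal services → 0% → €0.00
Haircut €64.25: personal services → 0% → €0.00
Subtotal = €361.34; tax = €12.36; total due = €373.70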